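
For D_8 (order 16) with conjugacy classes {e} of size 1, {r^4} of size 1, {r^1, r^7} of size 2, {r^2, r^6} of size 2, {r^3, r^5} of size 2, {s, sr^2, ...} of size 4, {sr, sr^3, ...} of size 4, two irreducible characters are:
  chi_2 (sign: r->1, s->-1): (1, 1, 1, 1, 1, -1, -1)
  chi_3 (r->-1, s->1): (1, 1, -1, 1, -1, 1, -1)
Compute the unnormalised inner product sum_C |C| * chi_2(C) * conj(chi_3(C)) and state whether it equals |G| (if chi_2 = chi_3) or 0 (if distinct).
Sum = 0; so <chi_2, chi_3> = 0 (distinct irreducibles are orthogonal).

Reasoning: Compute term by term over conjugacy classes (|C| * chi_2(C) * conj(chi_3(C))):
  1*(1)*conj(1) + 1*(1)*conj(1) + 2*(1)*conj(-1) + 2*(1)*conj(1) + 2*(1)*conj(-1) + 4*(-1)*conj(1) + 4*(-1)*conj(-1)
  = (1) + (1) + (-2) + (2) + (-2) + (-4) + (4)
  = 0.
Dividing by |G| = 16 gives 0/16 = 0, matching the row-orthogonality relation <chi_2, chi_3> = [chi_2 = chi_3].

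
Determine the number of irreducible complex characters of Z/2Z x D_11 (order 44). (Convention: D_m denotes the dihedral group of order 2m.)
14

Reasoning: The number of irreducible complex representations of a finite group equals its number of conjugacy classes. For a direct product, #classes(G x H) = #classes(G) * #classes(H). Z/2Z has 2 classes (abelian), D_11 has 7 classes, so 2 * 7 = 14, so Z/2Z x D_11 (order 44) has exactly 14 irreducible complex representations.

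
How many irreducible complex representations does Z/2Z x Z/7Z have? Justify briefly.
14

Why: The number of irreducible complex representations of a finite group equals its number of conjugacy classes. Z/2Z x Z/7Z is abelian of order 14, so every element is its own conjugacy class: 14 classes, so Z/2Z x Z/7Z (order 14) has exactly 14 irreducible complex representations.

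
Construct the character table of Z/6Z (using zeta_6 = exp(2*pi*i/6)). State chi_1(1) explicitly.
Character table of Z/6Z (irreps indexed chi_0,...,chi_5 with chi_k(m) = zeta_6^(k*m), zeta_6 = exp(2*pi*i/6)):
  irrep \ class  {0} (size 1)  {1} (size 1)    {2} (size 1)    {3} (size 1)  {4} (size 1)    {5} (size 1)  
  chi_0          1             1               1               1             1               1             
  chi_1          1             exp(I*pi/3)     exp(2*I*pi/3)   -1            exp(-2*I*pi/3)  exp(-I*pi/3)  
  chi_2          1             exp(2*I*pi/3)   exp(-2*I*pi/3)  1             exp(2*I*pi/3)   exp(-2*I*pi/3)
  chi_3          1             -1              1               -1            1               -1            
  chi_4          1             exp(-2*I*pi/3)  exp(2*I*pi/3)   1             exp(-2*I*pi/3)  exp(2*I*pi/3) 
  chi_5          1             exp(-I*pi/3)    exp(-2*I*pi/3)  -1            exp(2*I*pi/3)   exp(I*pi/3)   

Spot check: chi_1(1) = zeta_6^(1*1) = zeta_6^1 = exp(I*pi/3).

Argument: Z/6Z is abelian, so all 6 irreducible complex representations are 1-dimensional. They are given by chi_k(m) = zeta_6^(k*m) for k = 0,...,5. Row orthogonality: sum_m chi_k(m) conj(chi_l(m)) = 6 * [k = l].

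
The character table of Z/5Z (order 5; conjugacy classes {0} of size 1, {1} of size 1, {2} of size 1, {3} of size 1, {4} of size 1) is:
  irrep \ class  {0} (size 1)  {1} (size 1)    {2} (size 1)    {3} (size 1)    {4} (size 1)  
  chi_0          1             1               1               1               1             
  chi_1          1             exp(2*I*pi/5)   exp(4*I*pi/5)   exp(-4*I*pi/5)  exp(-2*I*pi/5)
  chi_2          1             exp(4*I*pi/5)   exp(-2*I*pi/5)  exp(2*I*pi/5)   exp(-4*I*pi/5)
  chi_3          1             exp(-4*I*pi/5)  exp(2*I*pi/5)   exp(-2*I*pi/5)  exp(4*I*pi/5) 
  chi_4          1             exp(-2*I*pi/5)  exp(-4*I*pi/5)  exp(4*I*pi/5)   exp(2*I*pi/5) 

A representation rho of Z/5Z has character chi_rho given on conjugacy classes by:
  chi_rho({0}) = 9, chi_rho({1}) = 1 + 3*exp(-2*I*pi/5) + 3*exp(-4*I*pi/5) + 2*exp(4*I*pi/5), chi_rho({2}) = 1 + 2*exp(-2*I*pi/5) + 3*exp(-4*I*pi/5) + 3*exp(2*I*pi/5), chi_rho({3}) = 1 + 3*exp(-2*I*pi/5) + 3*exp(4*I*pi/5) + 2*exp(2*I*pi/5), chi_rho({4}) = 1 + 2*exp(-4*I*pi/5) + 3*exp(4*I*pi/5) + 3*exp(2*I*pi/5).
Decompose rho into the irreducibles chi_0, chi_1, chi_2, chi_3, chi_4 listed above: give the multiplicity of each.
Multiplicities: chi_0: 1, chi_1: 0, chi_2: 2, chi_3: 3, chi_4: 3.

Why: Use <chi_rho, chi> = (1/|G|) sum_C |C| * chi_rho(C) * conj(chi(C)) with |G| = 5 for each irreducible chi in the table:
  <chi_rho, chi_0> = (1/5)[1*(9)*conj(1) + 1*(1 + 3*exp(-2*I*pi/5) + 3*exp(-4*I*pi/5) + 2*exp(4*I*pi/5))*conj(1) + 1*(1 + 2*exp(-2*I*pi/5) + 3*exp(-4*I*pi/5) + 3*exp(2*I*pi/5))*conj(1) + 1*(1 + 3*exp(-2*I*pi/5) + 3*exp(4*I*pi/5) + 2*exp(2*I*pi/5))*conj(1) + 1*(1 + 2*exp(-4*I*pi/5) + 3*exp(4*I*pi/5) + 3*exp(2*I*pi/5))*conj(1)]
      = (1/5)[(9) + (1 + 3*exp(-2*I*pi/5) + 3*exp(-4*I*pi/5) + 2*exp(4*I*pi/5)) + (1 + 2*exp(-2*I*pi/5) + 3*exp(-4*I*pi/5) + 3*exp(2*I*pi/5)) + (1 + 3*exp(-2*I*pi/5) + 3*exp(4*I*pi/5) + 2*exp(2*I*pi/5)) + (1 + 2*exp(-4*I*pi/5) + 3*exp(4*I*pi/5) + 3*exp(2*I*pi/5))] = 5/5 = 1
  <chi_rho, chi_1> = (1/5)[1*(9)*conj(1) + 1*(1 + 3*exp(-2*I*pi/5) + 3*exp(-4*I*pi/5) + 2*exp(4*I*pi/5))*conj(exp(2*I*pi/5)) + 1*(1 + 2*exp(-2*I*pi/5) + 3*exp(-4*I*pi/5) + 3*exp(2*I*pi/5))*conj(exp(4*I*pi/5)) + 1*(1 + 3*exp(-2*I*pi/5) + 3*exp(4*I*pi/5) + 2*exp(2*I*pi/5))*conj(exp(-4*I*pi/5)) + 1*(1 + 2*exp(-4*I*pi/5) + 3*exp(4*I*pi/5) + 3*exp(2*I*pi/5))*conj(exp(-2*I*pi/5))]
      = (1/5)[(9) + (3*exp(-4*I*pi/5) + exp(-2*I*pi/5) + 3*exp(4*I*pi/5) + 2*exp(2*I*pi/5)) + (3*exp(-2*I*pi/5) + exp(-4*I*pi/5) + 2*exp(4*I*pi/5) + 3*exp(2*I*pi/5)) + (3*exp(-2*I*pi/5) + 2*exp(-4*I*pi/5) + exp(4*I*pi/5) + 3*exp(2*I*pi/5)) + (2*exp(-2*I*pi/5) + 3*exp(-4*I*pi/5) + exp(2*I*pi/5) + 3*exp(4*I*pi/5))] = 0/5 = 0
  <chi_rho, chi_2> = (1/5)[1*(9)*conj(1) + 1*(1 + 3*exp(-2*I*pi/5) + 3*exp(-4*I*pi/5) + 2*exp(4*I*pi/5))*conj(exp(4*I*pi/5)) + 1*(1 + 2*exp(-2*I*pi/5) + 3*exp(-4*I*pi/5) + 3*exp(2*I*pi/5))*conj(exp(-2*I*pi/5)) + 1*(1 + 3*exp(-2*I*pi/5) + 3*exp(4*I*pi/5) + 2*exp(2*I*pi/5))*conj(exp(2*I*pi/5)) + 1*(1 + 2*exp(-4*I*pi/5) + 3*exp(4*I*pi/5) + 3*exp(2*I*pi/5))*conj(exp(-4*I*pi/5))]
      = (1/5)[(9) + (2 + exp(-4*I*pi/5) + 3*exp(4*I*pi/5) + 3*exp(2*I*pi/5)) + (2 + 3*exp(-2*I*pi/5) + exp(2*I*pi/5) + 3*exp(4*I*pi/5)) + (2 + 3*exp(-4*I*pi/5) + exp(-2*I*pi/5) + 3*exp(2*I*pi/5)) + (2 + 3*exp(-2*I*pi/5) + 3*exp(-4*I*pi/5) + exp(4*I*pi/5))] = 10/5 = 2
  <chi_rho, chi_3> = (1/5)[1*(9)*conj(1) + 1*(1 + 3*exp(-2*I*pi/5) + 3*exp(-4*I*pi/5) + 2*exp(4*I*pi/5))*conj(exp(-4*I*pi/5)) + 1*(1 + 2*exp(-2*I*pi/5) + 3*exp(-4*I*pi/5) + 3*exp(2*I*pi/5))*conj(exp(2*I*pi/5)) + 1*(1 + 3*exp(-2*I*pi/5) + 3*exp(4*I*pi/5) + 2*exp(2*I*pi/5))*conj(exp(-2*I*pi/5)) + 1*(1 + 2*exp(-4*I*pi/5) + 3*exp(4*I*pi/5) + 3*exp(2*I*pi/5))*conj(exp(4*I*pi/5))]
      = (1/5)[(9) + (3 + 2*exp(-2*I*pi/5) + exp(4*I*pi/5) + 3*exp(2*I*pi/5)) + (3 + 2*exp(-4*I*pi/5) + exp(-2*I*pi/5) + 3*exp(4*I*pi/5)) + (3 + 3*exp(-4*I*pi/5) + exp(2*I*pi/5) + 2*exp(4*I*pi/5)) + (3 + 3*exp(-2*I*pi/5) + exp(-4*I*pi/5) + 2*exp(2*I*pi/5))] = 15/5 = 3
  <chi_rho, chi_4> = (1/5)[1*(9)*conj(1) + 1*(1 + 3*exp(-2*I*pi/5) + 3*exp(-4*I*pi/5) + 2*exp(4*I*pi/5))*conj(exp(-2*I*pi/5)) + 1*(1 + 2*exp(-2*I*pi/5) + 3*exp(-4*I*pi/5) + 3*exp(2*I*pi/5))*conj(exp(-4*I*pi/5)) + 1*(1 + 3*exp(-2*I*pi/5) + 3*exp(4*I*pi/5) + 2*exp(2*I*pi/5))*conj(exp(4*I*pi/5)) + 1*(1 + 2*exp(-4*I*pi/5) + 3*exp(4*I*pi/5) + 3*exp(2*I*pi/5))*conj(exp(2*I*pi/5))]
      = (1/5)[(9) + (3 + 3*exp(-2*I*pi/5) + 2*exp(-4*I*pi/5) + exp(2*I*pi/5)) + (3 + 3*exp(-4*I*pi/5) + exp(4*I*pi/5) + 2*exp(2*I*pi/5)) + (3 + 2*exp(-2*I*pi/5) + exp(-4*I*pi/5) + 3*exp(4*I*pi/5)) + (3 + exp(-2*I*pi/5) + 2*exp(4*I*pi/5) + 3*exp(2*I*pi/5))] = 15/5 = 3
(Exp terms are combined using exp(i*s)*conj(exp(i*t)) = exp(i*(s-t)), and sums of them are collapsed using the identity that for every m > 1 the m distinct m-th roots of unity sum to 0, e.g. 1 + exp(2*I*pi/3) + exp(-2*I*pi/3) = 0.)
Dimension check: dim(rho) = sum (mult * dim) = 1*1 + 0*1 + 2*1 + 3*1 + 3*1 = 9 = chi_rho(e) = 9.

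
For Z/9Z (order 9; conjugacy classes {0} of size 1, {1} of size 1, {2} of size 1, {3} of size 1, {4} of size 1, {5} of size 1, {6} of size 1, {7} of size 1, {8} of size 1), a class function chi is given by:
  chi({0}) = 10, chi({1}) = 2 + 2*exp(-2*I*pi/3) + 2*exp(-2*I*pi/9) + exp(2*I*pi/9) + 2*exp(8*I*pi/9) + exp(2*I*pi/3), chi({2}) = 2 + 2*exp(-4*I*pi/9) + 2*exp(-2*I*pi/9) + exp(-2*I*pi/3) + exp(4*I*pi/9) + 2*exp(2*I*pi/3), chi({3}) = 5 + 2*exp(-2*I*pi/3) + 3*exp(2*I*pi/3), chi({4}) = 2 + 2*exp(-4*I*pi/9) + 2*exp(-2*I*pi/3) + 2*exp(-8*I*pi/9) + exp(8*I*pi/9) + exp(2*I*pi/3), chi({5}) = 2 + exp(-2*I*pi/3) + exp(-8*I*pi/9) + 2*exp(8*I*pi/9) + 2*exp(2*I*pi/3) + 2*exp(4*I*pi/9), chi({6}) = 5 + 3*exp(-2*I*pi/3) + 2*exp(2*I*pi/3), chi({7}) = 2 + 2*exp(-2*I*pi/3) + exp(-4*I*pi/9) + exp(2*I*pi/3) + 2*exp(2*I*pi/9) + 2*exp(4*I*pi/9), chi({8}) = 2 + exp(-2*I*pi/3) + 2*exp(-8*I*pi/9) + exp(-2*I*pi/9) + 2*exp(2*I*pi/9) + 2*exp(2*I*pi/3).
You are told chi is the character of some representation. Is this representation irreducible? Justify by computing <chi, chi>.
Not irreducible (reducible): <chi, chi> = 18 > 1.

Justification: <chi, chi> = (1/|G|) sum_C |C| * |chi(C)|^2 = (1/9)[1*|10|^2 + 1*|2 + 2*exp(-2*I*pi/3) + 2*exp(-2*I*pi/9) + exp(2*I*pi/9) + 2*exp(8*I*pi/9) + exp(2*I*pi/3)|^2 + 1*|2 + 2*exp(-4*I*pi/9) + 2*exp(-2*I*pi/9) + exp(-2*I*pi/3) + exp(4*I*pi/9) + 2*exp(2*I*pi/3)|^2 + 1*|5 + 2*exp(-2*I*pi/3) + 3*exp(2*I*pi/3)|^2 + 1*|2 + 2*exp(-4*I*pi/9) + 2*exp(-2*I*pi/3) + 2*exp(-8*I*pi/9) + exp(8*I*pi/9) + exp(2*I*pi/3)|^2 + 1*|2 + exp(-2*I*pi/3) + exp(-8*I*pi/9) + 2*exp(8*I*pi/9) + 2*exp(2*I*pi/3) + 2*exp(4*I*pi/9)|^2 + 1*|5 + 3*exp(-2*I*pi/3) + 2*exp(2*I*pi/3)|^2 + 1*|2 + 2*exp(-2*I*pi/3) + exp(-4*I*pi/9) + exp(2*I*pi/3) + 2*exp(2*I*pi/9) + 2*exp(4*I*pi/9)|^2 + 1*|2 + exp(-2*I*pi/3) + 2*exp(-8*I*pi/9) + exp(-2*I*pi/9) + 2*exp(2*I*pi/9) + 2*exp(2*I*pi/3)|^2]
  = (1/9)[(100) + (18 + 11*exp(-4*I*pi/9) + 10*exp(-2*I*pi/3) + 8*exp(-2*I*pi/9) + 12*exp(-8*I*pi/9) + 12*exp(8*I*pi/9) + 8*exp(2*I*pi/9) + 10*exp(2*I*pi/3) + 11*exp(4*I*pi/9)) + (18 + 10*exp(-2*I*pi/3) + 8*exp(-4*I*pi/9) + 12*exp(-2*I*pi/9) + 11*exp(-8*I*pi/9) + 11*exp(8*I*pi/9) + 12*exp(2*I*pi/9) + 8*exp(4*I*pi/9) + 10*exp(2*I*pi/3)) + (7) + (18 + 12*exp(-4*I*pi/9) + 10*exp(-2*I*pi/3) + 11*exp(-2*I*pi/9) + 8*exp(-8*I*pi/9) + 8*exp(8*I*pi/9) + 11*exp(2*I*pi/9) + 10*exp(2*I*pi/3) + 12*exp(4*I*pi/9)) + (18 + 12*exp(-4*I*pi/9) + 10*exp(-2*I*pi/3) + 11*exp(-2*I*pi/9) + 8*exp(-8*I*pi/9) + 8*exp(8*I*pi/9) + 11*exp(2*I*pi/9) + 10*exp(2*I*pi/3) + 12*exp(4*I*pi/9)) + (7) + (18 + 10*exp(-2*I*pi/3) + 8*exp(-4*I*pi/9) + 12*exp(-2*I*pi/9) + 11*exp(-8*I*pi/9) + 11*exp(8*I*pi/9) + 12*exp(2*I*pi/9) + 8*exp(4*I*pi/9) + 10*exp(2*I*pi/3)) + (18 + 11*exp(-4*I*pi/9) + 10*exp(-2*I*pi/3) + 8*exp(-2*I*pi/9) + 12*exp(-8*I*pi/9) + 12*exp(8*I*pi/9) + 8*exp(2*I*pi/9) + 10*exp(2*I*pi/3) + 11*exp(4*I*pi/9))] = 162/9 = 18.
(Exp terms are combined using exp(i*s)*conj(exp(i*t)) = exp(i*(s-t)), and sums of them are collapsed using the identity that for every m > 1 the m distinct m-th roots of unity sum to 0, e.g. 1 + exp(2*I*pi/3) + exp(-2*I*pi/3) = 0.)
A character is irreducible iff <chi, chi> = 1, so this representation is reducible.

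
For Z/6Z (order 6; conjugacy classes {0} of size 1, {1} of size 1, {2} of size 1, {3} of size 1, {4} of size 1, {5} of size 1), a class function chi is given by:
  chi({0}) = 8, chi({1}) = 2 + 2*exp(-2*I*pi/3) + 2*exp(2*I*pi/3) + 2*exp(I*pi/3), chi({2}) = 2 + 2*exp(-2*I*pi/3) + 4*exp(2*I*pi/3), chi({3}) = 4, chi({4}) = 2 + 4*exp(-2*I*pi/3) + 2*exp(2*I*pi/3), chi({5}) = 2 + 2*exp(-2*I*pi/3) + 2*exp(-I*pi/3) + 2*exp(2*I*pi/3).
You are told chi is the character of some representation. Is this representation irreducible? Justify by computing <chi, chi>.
Not irreducible (reducible): <chi, chi> = 16 > 1.

Explanation: <chi, chi> = (1/|G|) sum_C |C| * |chi(C)|^2 = (1/6)[1*|8|^2 + 1*|2 + 2*exp(-2*I*pi/3) + 2*exp(2*I*pi/3) + 2*exp(I*pi/3)|^2 + 1*|2 + 2*exp(-2*I*pi/3) + 4*exp(2*I*pi/3)|^2 + 1*|4|^2 + 1*|2 + 4*exp(-2*I*pi/3) + 2*exp(2*I*pi/3)|^2 + 1*|2 + 2*exp(-2*I*pi/3) + 2*exp(-I*pi/3) + 2*exp(2*I*pi/3)|^2]
  = (1/6)[(64) + (4) + (4) + (16) + (4) + (4)] = 96/6 = 16.
(Exp terms are combined using exp(i*s)*conj(exp(i*t)) = exp(i*(s-t)), and sums of them are collapsed using the identity that for every m > 1 the m distinct m-th roots of unity sum to 0, e.g. 1 + exp(2*I*pi/3) + exp(-2*I*pi/3) = 0.)
A character is irreducible iff <chi, chi> = 1, so this representation is reducible.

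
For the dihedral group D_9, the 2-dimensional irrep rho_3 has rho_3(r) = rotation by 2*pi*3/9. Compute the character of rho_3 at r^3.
chi_{rho_3}(r^3) = 2*cos(2*pi*3*3/9) = 2

Argument: rho_3(r^3) is rotation by angle 2*pi*3*3/9, whose trace is 2*cos(2*pi*3*3/9) = 2.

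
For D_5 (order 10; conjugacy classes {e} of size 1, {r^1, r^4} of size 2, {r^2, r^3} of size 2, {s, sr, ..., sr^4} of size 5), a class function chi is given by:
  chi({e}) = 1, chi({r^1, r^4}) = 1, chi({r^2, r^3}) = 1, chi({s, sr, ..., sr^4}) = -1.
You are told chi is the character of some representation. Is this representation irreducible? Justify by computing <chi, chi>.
Irreducible: <chi, chi> = 1.

Derivation: <chi, chi> = (1/|G|) sum_C |C| * |chi(C)|^2 = (1/10)[1*|1|^2 + 2*|1|^2 + 2*|1|^2 + 5*|-1|^2]
  = (1/10)[(1) + (2) + (2) + (5)] = 10/10 = 1.
A character is irreducible iff <chi, chi> = 1, so this representation is irreducible.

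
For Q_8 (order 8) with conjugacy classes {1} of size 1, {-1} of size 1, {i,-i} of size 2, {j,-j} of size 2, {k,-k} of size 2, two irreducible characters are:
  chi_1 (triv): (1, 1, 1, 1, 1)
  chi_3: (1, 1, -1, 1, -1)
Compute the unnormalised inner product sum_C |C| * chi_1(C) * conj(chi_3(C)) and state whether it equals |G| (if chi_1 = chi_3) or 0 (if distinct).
Sum = 0; so <chi_1, chi_3> = 0 (distinct irreducibles are orthogonal).

Working: Compute term by term over conjugacy classes (|C| * chi_1(C) * conj(chi_3(C))):
  1*(1)*conj(1) + 1*(1)*conj(1) + 2*(1)*conj(-1) + 2*(1)*conj(1) + 2*(1)*conj(-1)
  = (1) + (1) + (-2) + (2) + (-2)
  = 0.
Dividing by |G| = 8 gives 0/8 = 0, matching the row-orthogonality relation <chi_1, chi_3> = [chi_1 = chi_3].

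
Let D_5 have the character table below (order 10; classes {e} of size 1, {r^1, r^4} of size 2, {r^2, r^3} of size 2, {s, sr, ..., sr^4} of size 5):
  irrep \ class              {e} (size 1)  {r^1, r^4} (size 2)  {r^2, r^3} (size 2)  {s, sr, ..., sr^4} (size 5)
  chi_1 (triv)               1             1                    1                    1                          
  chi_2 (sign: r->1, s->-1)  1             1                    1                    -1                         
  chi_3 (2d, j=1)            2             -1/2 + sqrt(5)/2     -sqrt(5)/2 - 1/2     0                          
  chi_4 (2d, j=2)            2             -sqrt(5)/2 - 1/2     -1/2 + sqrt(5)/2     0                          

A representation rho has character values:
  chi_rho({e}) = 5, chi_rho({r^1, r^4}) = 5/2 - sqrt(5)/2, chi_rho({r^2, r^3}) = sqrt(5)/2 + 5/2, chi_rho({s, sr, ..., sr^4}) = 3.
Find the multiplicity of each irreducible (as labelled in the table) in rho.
Multiplicities: chi_1: 3, chi_2: 0, chi_3: 0, chi_4: 1.

Details: Use <chi_rho, chi> = (1/|G|) sum_C |C| * chi_rho(C) * conj(chi(C)) with |G| = 10 for each irreducible chi in the table:
  <chi_rho, chi_1> = (1/10)[1*(5)*conj(1) + 2*(5/2 - sqrt(5)/2)*conj(1) + 2*(sqrt(5)/2 + 5/2)*conj(1) + 5*(3)*conj(1)]
      = (1/10)[(5) + (5 - sqrt(5)) + (sqrt(5) + 5) + (15)] = 30/10 = 3
  <chi_rho, chi_2> = (1/10)[1*(5)*conj(1) + 2*(5/2 - sqrt(5)/2)*conj(1) + 2*(sqrt(5)/2 + 5/2)*conj(1) + 5*(3)*conj(-1)]
      = (1/10)[(5) + (5 - sqrt(5)) + (sqrt(5) + 5) + (-15)] = 0/10 = 0
  <chi_rho, chi_3> = (1/10)[1*(5)*conj(2) + 2*(5/2 - sqrt(5)/2)*conj(-1/2 + sqrt(5)/2) + 2*(sqrt(5)/2 + 5/2)*conj(-sqrt(5)/2 - 1/2) + 5*(3)*conj(0)]
      = (1/10)[(10) + (-5 + 3*sqrt(5)) + (-3*sqrt(5) - 5) + (0)] = 0/10 = 0
  <chi_rho, chi_4> = (1/10)[1*(5)*conj(2) + 2*(5/2 - sqrt(5)/2)*conj(-sqrt(5)/2 - 1/2) + 2*(sqrt(5)/2 + 5/2)*conj(-1/2 + sqrt(5)/2) + 5*(3)*conj(0)]
      = (1/10)[(10) + (-2*sqrt(5)) + (2*sqrt(5)) + (0)] = 10/10 = 1
Dimension check: dim(rho) = sum (mult * dim) = 3*1 + 0*1 + 0*2 + 1*2 = 5 = chi_rho(e) = 5.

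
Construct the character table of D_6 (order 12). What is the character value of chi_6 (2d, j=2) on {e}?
Conjugacy classes: {e} of size 1, {r^3} of size 1, {r^1, r^5} of size 2, {r^2, r^4} of size 2, {s, sr^2, ...} of size 3, {sr, sr^3, ...} of size 3.
Character table:
  irrep \ class              {e} (size 1)  {r^3} (size 1)  {r^1, r^5} (size 2)  {r^2, r^4} (size 2)  {s, sr^2, ...} (size 3)  {sr, sr^3, ...} (size 3)
  chi_1 (triv)               1             1               1                    1                    1                        1                       
  chi_2 (sign: r->1, s->-1)  1             1               1                    1                    -1                       -1                      
  chi_3 (r->-1, s->1)        1             -1              -1                   1                    1                        -1                      
  chi_4 (r->-1, s->-1)       1             -1              -1                   1                    -1                       1                       
  chi_5 (2d, j=1)            2             -2              1                    -1                   0                        0                       
  chi_6 (2d, j=2)            2             2               -1                   -1                   0                        0                       

Spot check: chi_6 (2d, j=2) on {e} = 2.

Argument: D_6 has order 2*6 = 12 with 6 conjugacy classes, hence 6 irreducibles. Sum of squared dims 1 + 1 + 1 + 1 + 4 + 4 = 12 = |G|. Linear characters come from the abelianisation; the 2-dimensional irreps have character r^k -> 2*cos(2*pi*j*k/6), reflections -> 0.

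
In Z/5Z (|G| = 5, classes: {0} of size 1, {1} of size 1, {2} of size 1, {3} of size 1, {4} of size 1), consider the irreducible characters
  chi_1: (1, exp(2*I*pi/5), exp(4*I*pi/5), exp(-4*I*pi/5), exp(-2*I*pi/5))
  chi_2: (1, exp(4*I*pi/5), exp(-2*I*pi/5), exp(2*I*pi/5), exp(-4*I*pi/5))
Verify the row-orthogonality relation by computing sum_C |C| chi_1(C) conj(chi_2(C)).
Sum = 0; so <chi_1, chi_2> = 0 (distinct irreducibles are orthogonal).

Explanation: Compute term by term over conjugacy classes (|C| * chi_1(C) * conj(chi_2(C))):
  1*(1)*conj(1) + 1*(exp(2*I*pi/5))*conj(exp(4*I*pi/5)) + 1*(exp(4*I*pi/5))*conj(exp(-2*I*pi/5)) + 1*(exp(-4*I*pi/5))*conj(exp(2*I*pi/5)) + 1*(exp(-2*I*pi/5))*conj(exp(-4*I*pi/5))
  = (1) + (exp(-2*I*pi/5)) + (exp(-4*I*pi/5)) + (exp(4*I*pi/5)) + (exp(2*I*pi/5))
  = 0.
(Exp terms are combined using exp(i*s)*conj(exp(i*t)) = exp(i*(s-t)), and sums of them are collapsed using the identity that for every m > 1 the m distinct m-th roots of unity sum to 0, e.g. 1 + exp(2*I*pi/3) + exp(-2*I*pi/3) = 0.)
Dividing by |G| = 5 gives 0/5 = 0, matching the row-orthogonality relation <chi_1, chi_2> = [chi_1 = chi_2].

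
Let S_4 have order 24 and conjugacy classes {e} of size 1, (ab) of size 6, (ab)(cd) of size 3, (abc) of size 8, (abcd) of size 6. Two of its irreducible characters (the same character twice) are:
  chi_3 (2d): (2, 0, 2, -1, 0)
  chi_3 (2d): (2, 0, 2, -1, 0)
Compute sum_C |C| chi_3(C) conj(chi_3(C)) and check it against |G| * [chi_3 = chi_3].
Sum = 24 = |G| = 24; so <chi_3, chi_3> = 1 (norm-1 confirms irreducibility).

Working: Compute term by term over conjugacy classes (|C| * chi_3(C) * conj(chi_3(C))):
  1*(2)*conj(2) + 6*(0)*conj(0) + 3*(2)*conj(2) + 8*(-1)*conj(-1) + 6*(0)*conj(0)
  = (4) + (0) + (12) + (8) + (0)
  = 24.
Dividing by |G| = 24 gives 24/24 = 1, matching the row-orthogonality relation <chi_3, chi_3> = [chi_3 = chi_3].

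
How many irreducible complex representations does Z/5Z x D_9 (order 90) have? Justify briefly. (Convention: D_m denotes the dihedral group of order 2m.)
30

Why: The number of irreducible complex representations of a finite group equals its number of conjugacy classes. For a direct product, #classes(G x H) = #classes(G) * #classes(H). Z/5Z has 5 classes (abelian), D_9 has 6 classes, so 5 * 6 = 30, so Z/5Z x D_9 (order 90) has exactly 30 irreducible complex representations.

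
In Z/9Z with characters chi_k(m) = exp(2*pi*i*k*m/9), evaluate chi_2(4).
chi_2(4) = zeta_9^8 = exp(-2*I*pi/9)

Explanation: chi_2(4) = zeta_9^(2*4) = zeta_9^8. Since zeta_9^9 = 1, this equals zeta_9^8 = exp(2*pi*i*8/9) = exp(-2*I*pi/9).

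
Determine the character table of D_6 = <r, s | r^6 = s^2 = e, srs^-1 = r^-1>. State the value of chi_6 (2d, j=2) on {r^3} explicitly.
Conjugacy classes: {e} of size 1, {r^3} of size 1, {r^1, r^5} of size 2, {r^2, r^4} of size 2, {s, sr^2, ...} of size 3, {sr, sr^3, ...} of size 3.
Character table:
  irrep \ class              {e} (size 1)  {r^3} (size 1)  {r^1, r^5} (size 2)  {r^2, r^4} (size 2)  {s, sr^2, ...} (size 3)  {sr, sr^3, ...} (size 3)
  chi_1 (triv)               1             1               1                    1                    1                        1                       
  chi_2 (sign: r->1, s->-1)  1             1               1                    1                    -1                       -1                      
  chi_3 (r->-1, s->1)        1             -1              -1                   1                    1                        -1                      
  chi_4 (r->-1, s->-1)       1             -1              -1                   1                    -1                       1                       
  chi_5 (2d, j=1)            2             -2              1                    -1                   0                        0                       
  chi_6 (2d, j=2)            2             2               -1                   -1                   0                        0                       

Spot check: chi_6 (2d, j=2) on {r^3} = 2.

Working: D_6 has order 2*6 = 12 with 6 conjugacy classes, hence 6 irreducibles. Sum of squared dims 1 + 1 + 1 + 1 + 4 + 4 = 12 = |G|. Linear characters come from the abelianisation; the 2-dimensional irreps have character r^k -> 2*cos(2*pi*j*k/6), reflections -> 0.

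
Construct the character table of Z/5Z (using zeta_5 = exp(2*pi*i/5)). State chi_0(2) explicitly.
Character table of Z/5Z (irreps indexed chi_0,...,chi_4 with chi_k(m) = zeta_5^(k*m), zeta_5 = exp(2*pi*i/5)):
  irrep \ class  {0} (size 1)  {1} (size 1)    {2} (size 1)    {3} (size 1)    {4} (size 1)  
  chi_0          1             1               1               1               1             
  chi_1          1             exp(2*I*pi/5)   exp(4*I*pi/5)   exp(-4*I*pi/5)  exp(-2*I*pi/5)
  chi_2          1             exp(4*I*pi/5)   exp(-2*I*pi/5)  exp(2*I*pi/5)   exp(-4*I*pi/5)
  chi_3          1             exp(-4*I*pi/5)  exp(2*I*pi/5)   exp(-2*I*pi/5)  exp(4*I*pi/5) 
  chi_4          1             exp(-2*I*pi/5)  exp(-4*I*pi/5)  exp(4*I*pi/5)   exp(2*I*pi/5) 

Spot check: chi_0(2) = zeta_5^(0*2) = zeta_5^0 = 1.

Why: Z/5Z is abelian, so all 5 irreducible complex representations are 1-dimensional. They are given by chi_k(m) = zeta_5^(k*m) for k = 0,...,4. Row orthogonality: sum_m chi_k(m) conj(chi_l(m)) = 5 * [k = l].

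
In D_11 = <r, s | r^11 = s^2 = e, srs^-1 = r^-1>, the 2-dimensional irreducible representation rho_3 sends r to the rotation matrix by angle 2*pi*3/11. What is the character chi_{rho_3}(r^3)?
chi_{rho_3}(r^3) = 2*cos(2*pi*3*3/11) = 2*cos(4*pi/11)

rho_3(r^3) is rotation by angle 2*pi*3*3/11, whose trace is 2*cos(2*pi*3*3/11) = 2*cos(4*pi/11).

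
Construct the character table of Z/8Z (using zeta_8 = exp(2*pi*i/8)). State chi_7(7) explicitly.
Character table of Z/8Z (irreps indexed chi_0,...,chi_7 with chi_k(m) = zeta_8^(k*m), zeta_8 = exp(2*pi*i/8)):
  irrep \ class  {0} (size 1)  {1} (size 1)    {2} (size 1)  {3} (size 1)    {4} (size 1)  {5} (size 1)    {6} (size 1)  {7} (size 1)  
  chi_0          1             1               1             1               1             1               1             1             
  chi_1          1             exp(I*pi/4)     I             exp(3*I*pi/4)   -1            exp(-3*I*pi/4)  -I            exp(-I*pi/4)  
  chi_2          1             I               -1            -I              1             I               -1            -I            
  chi_3          1             exp(3*I*pi/4)   -I            exp(I*pi/4)     -1            exp(-I*pi/4)    I             exp(-3*I*pi/4)
  chi_4          1             -1              1             -1              1             -1              1             -1            
  chi_5          1             exp(-3*I*pi/4)  I             exp(-I*pi/4)    -1            exp(I*pi/4)     -I            exp(3*I*pi/4) 
  chi_6          1             -I              -1            I               1             -I              -1            I             
  chi_7          1             exp(-I*pi/4)    -I            exp(-3*I*pi/4)  -1            exp(3*I*pi/4)   I             exp(I*pi/4)   

Spot check: chi_7(7) = zeta_8^(7*7) = zeta_8^49 = exp(I*pi/4).

Argument: Z/8Z is abelian, so all 8 irreducible complex representations are 1-dimensional. They are given by chi_k(m) = zeta_8^(k*m) for k = 0,...,7. Row orthogonality: sum_m chi_k(m) conj(chi_l(m)) = 8 * [k = l].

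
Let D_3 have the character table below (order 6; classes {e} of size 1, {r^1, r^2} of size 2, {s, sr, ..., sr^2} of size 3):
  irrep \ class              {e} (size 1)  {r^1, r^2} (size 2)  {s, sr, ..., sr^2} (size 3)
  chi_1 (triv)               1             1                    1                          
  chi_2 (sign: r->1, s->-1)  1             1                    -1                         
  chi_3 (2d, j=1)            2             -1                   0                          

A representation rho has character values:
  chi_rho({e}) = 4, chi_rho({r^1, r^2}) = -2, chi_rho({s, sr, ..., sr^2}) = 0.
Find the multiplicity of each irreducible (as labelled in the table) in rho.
Multiplicities: chi_1: 0, chi_2: 0, chi_3: 2.

Explanation: Use <chi_rho, chi> = (1/|G|) sum_C |C| * chi_rho(C) * conj(chi(C)) with |G| = 6 for each irreducible chi in the table:
  <chi_rho, chi_1> = (1/6)[1*(4)*conj(1) + 2*(-2)*conj(1) + 3*(0)*conj(1)]
      = (1/6)[(4) + (-4) + (0)] = 0/6 = 0
  <chi_rho, chi_2> = (1/6)[1*(4)*conj(1) + 2*(-2)*conj(1) + 3*(0)*conj(-1)]
      = (1/6)[(4) + (-4) + (0)] = 0/6 = 0
  <chi_rho, chi_3> = (1/6)[1*(4)*conj(2) + 2*(-2)*conj(-1) + 3*(0)*conj(0)]
      = (1/6)[(8) + (4) + (0)] = 12/6 = 2
Dimension check: dim(rho) = sum (mult * dim) = 0*1 + 0*1 + 2*2 = 4 = chi_rho(e) = 4.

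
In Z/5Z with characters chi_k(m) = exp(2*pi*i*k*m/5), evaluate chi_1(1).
chi_1(1) = zeta_5^1 = exp(2*I*pi/5)

chi_1(1) = zeta_5^(1*1) = zeta_5^1. Since zeta_5^5 = 1, this equals zeta_5^1 = exp(2*pi*i*1/5) = exp(2*I*pi/5).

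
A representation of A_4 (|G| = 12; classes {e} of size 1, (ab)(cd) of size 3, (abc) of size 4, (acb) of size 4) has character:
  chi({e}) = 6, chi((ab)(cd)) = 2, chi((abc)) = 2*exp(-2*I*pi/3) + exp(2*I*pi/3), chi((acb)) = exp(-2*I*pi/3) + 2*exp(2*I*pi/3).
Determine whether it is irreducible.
Not irreducible (reducible): <chi, chi> = 6 > 1.

<chi, chi> = (1/|G|) sum_C |C| * |chi(C)|^2 = (1/12)[1*|6|^2 + 3*|2|^2 + 4*|2*exp(-2*I*pi/3) + exp(2*I*pi/3)|^2 + 4*|exp(-2*I*pi/3) + 2*exp(2*I*pi/3)|^2]
  = (1/12)[(36) + (12) + (12) + (12)] = 72/12 = 6.
(Exp terms are combined using exp(i*s)*conj(exp(i*t)) = exp(i*(s-t)), and sums of them are collapsed using the identity that for every m > 1 the m distinct m-th roots of unity sum to 0, e.g. 1 + exp(2*I*pi/3) + exp(-2*I*pi/3) = 0.)
A character is irreducible iff <chi, chi> = 1, so this representation is reducible.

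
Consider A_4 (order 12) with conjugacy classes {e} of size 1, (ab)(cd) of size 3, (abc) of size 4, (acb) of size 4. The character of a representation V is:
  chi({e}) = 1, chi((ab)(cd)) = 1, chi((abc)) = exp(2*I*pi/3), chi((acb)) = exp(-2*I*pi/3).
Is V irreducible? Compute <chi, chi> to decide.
Irreducible: <chi, chi> = 1.

Justification: <chi, chi> = (1/|G|) sum_C |C| * |chi(C)|^2 = (1/12)[1*|1|^2 + 3*|1|^2 + 4*|exp(2*I*pi/3)|^2 + 4*|exp(-2*I*pi/3)|^2]
  = (1/12)[(1) + (3) + (4) + (4)] = 12/12 = 1.
(Exp terms are combined using exp(i*s)*conj(exp(i*t)) = exp(i*(s-t)), and sums of them are collapsed using the identity that for every m > 1 the m distinct m-th roots of unity sum to 0, e.g. 1 + exp(2*I*pi/3) + exp(-2*I*pi/3) = 0.)
A character is irreducible iff <chi, chi> = 1, so this representation is irreducible.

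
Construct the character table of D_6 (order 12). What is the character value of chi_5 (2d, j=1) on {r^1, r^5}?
Conjugacy classes: {e} of size 1, {r^3} of size 1, {r^1, r^5} of size 2, {r^2, r^4} of size 2, {s, sr^2, ...} of size 3, {sr, sr^3, ...} of size 3.
Character table:
  irrep \ class              {e} (size 1)  {r^3} (size 1)  {r^1, r^5} (size 2)  {r^2, r^4} (size 2)  {s, sr^2, ...} (size 3)  {sr, sr^3, ...} (size 3)
  chi_1 (triv)               1             1               1                    1                    1                        1                       
  chi_2 (sign: r->1, s->-1)  1             1               1                    1                    -1                       -1                      
  chi_3 (r->-1, s->1)        1             -1              -1                   1                    1                        -1                      
  chi_4 (r->-1, s->-1)       1             -1              -1                   1                    -1                       1                       
  chi_5 (2d, j=1)            2             -2              1                    -1                   0                        0                       
  chi_6 (2d, j=2)            2             2               -1                   -1                   0                        0                       

Spot check: chi_5 (2d, j=1) on {r^1, r^5} = 1.

D_6 has order 2*6 = 12 with 6 conjugacy classes, hence 6 irreducibles. Sum of squared dims 1 + 1 + 1 + 1 + 4 + 4 = 12 = |G|. Linear characters come from the abelianisation; the 2-dimensional irreps have character r^k -> 2*cos(2*pi*j*k/6), reflections -> 0.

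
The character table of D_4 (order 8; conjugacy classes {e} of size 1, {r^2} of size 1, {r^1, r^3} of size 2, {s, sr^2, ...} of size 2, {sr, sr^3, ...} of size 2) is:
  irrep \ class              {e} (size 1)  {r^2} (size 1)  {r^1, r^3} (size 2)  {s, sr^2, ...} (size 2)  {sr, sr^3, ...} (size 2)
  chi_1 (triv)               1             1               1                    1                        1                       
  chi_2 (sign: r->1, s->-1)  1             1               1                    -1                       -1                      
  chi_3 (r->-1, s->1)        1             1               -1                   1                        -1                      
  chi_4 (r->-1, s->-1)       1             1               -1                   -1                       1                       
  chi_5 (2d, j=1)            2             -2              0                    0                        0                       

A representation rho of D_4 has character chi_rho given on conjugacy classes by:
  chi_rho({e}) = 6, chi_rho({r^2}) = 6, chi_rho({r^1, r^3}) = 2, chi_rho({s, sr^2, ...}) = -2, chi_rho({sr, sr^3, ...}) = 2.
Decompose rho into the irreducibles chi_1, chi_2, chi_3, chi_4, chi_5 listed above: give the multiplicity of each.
Multiplicities: chi_1: 2, chi_2: 2, chi_3: 0, chi_4: 2, chi_5: 0.

Solution. Use <chi_rho, chi> = (1/|G|) sum_C |C| * chi_rho(C) * conj(chi(C)) with |G| = 8 for each irreducible chi in the table:
  <chi_rho, chi_1> = (1/8)[1*(6)*conj(1) + 1*(6)*conj(1) + 2*(2)*conj(1) + 2*(-2)*conj(1) + 2*(2)*conj(1)]
      = (1/8)[(6) + (6) + (4) + (-4) + (4)] = 16/8 = 2
  <chi_rho, chi_2> = (1/8)[1*(6)*conj(1) + 1*(6)*conj(1) + 2*(2)*conj(1) + 2*(-2)*conj(-1) + 2*(2)*conj(-1)]
      = (1/8)[(6) + (6) + (4) + (4) + (-4)] = 16/8 = 2
  <chi_rho, chi_3> = (1/8)[1*(6)*conj(1) + 1*(6)*conj(1) + 2*(2)*conj(-1) + 2*(-2)*conj(1) + 2*(2)*conj(-1)]
      = (1/8)[(6) + (6) + (-4) + (-4) + (-4)] = 0/8 = 0
  <chi_rho, chi_4> = (1/8)[1*(6)*conj(1) + 1*(6)*conj(1) + 2*(2)*conj(-1) + 2*(-2)*conj(-1) + 2*(2)*conj(1)]
      = (1/8)[(6) + (6) + (-4) + (4) + (4)] = 16/8 = 2
  <chi_rho, chi_5> = (1/8)[1*(6)*conj(2) + 1*(6)*conj(-2) + 2*(2)*conj(0) + 2*(-2)*conj(0) + 2*(2)*conj(0)]
      = (1/8)[(12) + (-12) + (0) + (0) + (0)] = 0/8 = 0
Dimension check: dim(rho) = sum (mult * dim) = 2*1 + 2*1 + 0*1 + 2*1 + 0*2 = 6 = chi_rho(e) = 6.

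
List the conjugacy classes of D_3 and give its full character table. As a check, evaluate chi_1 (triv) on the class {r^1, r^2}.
Conjugacy classes: {e} of size 1, {r^1, r^2} of size 2, {s, sr, ..., sr^2} of size 3.
Character table:
  irrep \ class              {e} (size 1)  {r^1, r^2} (size 2)  {s, sr, ..., sr^2} (size 3)
  chi_1 (triv)               1             1                    1                          
  chi_2 (sign: r->1, s->-1)  1             1                    -1                         
  chi_3 (2d, j=1)            2             -1                   0                          

Spot check: chi_1 (triv) on {r^1, r^2} = 1.

Justification: D_3 has order 2*3 = 6 with 3 conjugacy classes, hence 3 irreducibles. Sum of squared dims 1 + 1 + 4 = 6 = |G|. Linear characters come from the abelianisation; the 2-dimensional irreps have character r^k -> 2*cos(2*pi*j*k/3), reflections -> 0.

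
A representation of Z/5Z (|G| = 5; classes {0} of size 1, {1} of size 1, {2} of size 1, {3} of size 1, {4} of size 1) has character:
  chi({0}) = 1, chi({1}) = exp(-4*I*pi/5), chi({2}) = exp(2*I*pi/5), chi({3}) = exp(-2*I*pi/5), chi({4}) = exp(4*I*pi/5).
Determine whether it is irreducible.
Irreducible: <chi, chi> = 1.

Reasoning: <chi, chi> = (1/|G|) sum_C |C| * |chi(C)|^2 = (1/5)[1*|1|^2 + 1*|exp(-4*I*pi/5)|^2 + 1*|exp(2*I*pi/5)|^2 + 1*|exp(-2*I*pi/5)|^2 + 1*|exp(4*I*pi/5)|^2]
  = (1/5)[(1) + (1) + (1) + (1) + (1)] = 5/5 = 1.
(Exp terms are combined using exp(i*s)*conj(exp(i*t)) = exp(i*(s-t)), and sums of them are collapsed using the identity that for every m > 1 the m distinct m-th roots of unity sum to 0, e.g. 1 + exp(2*I*pi/3) + exp(-2*I*pi/3) = 0.)
A character is irreducible iff <chi, chi> = 1, so this representation is irreducible.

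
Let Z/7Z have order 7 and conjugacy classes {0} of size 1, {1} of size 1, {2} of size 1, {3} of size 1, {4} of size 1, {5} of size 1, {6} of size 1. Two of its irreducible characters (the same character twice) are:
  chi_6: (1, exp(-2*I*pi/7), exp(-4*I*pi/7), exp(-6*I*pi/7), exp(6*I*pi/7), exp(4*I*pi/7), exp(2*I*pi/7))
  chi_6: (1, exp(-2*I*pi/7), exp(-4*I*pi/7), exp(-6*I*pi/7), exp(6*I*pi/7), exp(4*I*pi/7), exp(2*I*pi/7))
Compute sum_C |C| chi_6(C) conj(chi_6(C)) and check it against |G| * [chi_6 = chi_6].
Sum = 7 = |G| = 7; so <chi_6, chi_6> = 1 (norm-1 confirms irreducibility).

Details: Compute term by term over conjugacy classes (|C| * chi_6(C) * conj(chi_6(C))):
  1*(1)*conj(1) + 1*(exp(-2*I*pi/7))*conj(exp(-2*I*pi/7)) + 1*(exp(-4*I*pi/7))*conj(exp(-4*I*pi/7)) + 1*(exp(-6*I*pi/7))*conj(exp(-6*I*pi/7)) + 1*(exp(6*I*pi/7))*conj(exp(6*I*pi/7)) + 1*(exp(4*I*pi/7))*conj(exp(4*I*pi/7)) + 1*(exp(2*I*pi/7))*conj(exp(2*I*pi/7))
  = (1) + (1) + (1) + (1) + (1) + (1) + (1)
  = 7.
(Exp terms are combined using exp(i*s)*conj(exp(i*t)) = exp(i*(s-t)), and sums of them are collapsed using the identity that for every m > 1 the m distinct m-th roots of unity sum to 0, e.g. 1 + exp(2*I*pi/3) + exp(-2*I*pi/3) = 0.)
Dividing by |G| = 7 gives 7/7 = 1, matching the row-orthogonality relation <chi_6, chi_6> = [chi_6 = chi_6].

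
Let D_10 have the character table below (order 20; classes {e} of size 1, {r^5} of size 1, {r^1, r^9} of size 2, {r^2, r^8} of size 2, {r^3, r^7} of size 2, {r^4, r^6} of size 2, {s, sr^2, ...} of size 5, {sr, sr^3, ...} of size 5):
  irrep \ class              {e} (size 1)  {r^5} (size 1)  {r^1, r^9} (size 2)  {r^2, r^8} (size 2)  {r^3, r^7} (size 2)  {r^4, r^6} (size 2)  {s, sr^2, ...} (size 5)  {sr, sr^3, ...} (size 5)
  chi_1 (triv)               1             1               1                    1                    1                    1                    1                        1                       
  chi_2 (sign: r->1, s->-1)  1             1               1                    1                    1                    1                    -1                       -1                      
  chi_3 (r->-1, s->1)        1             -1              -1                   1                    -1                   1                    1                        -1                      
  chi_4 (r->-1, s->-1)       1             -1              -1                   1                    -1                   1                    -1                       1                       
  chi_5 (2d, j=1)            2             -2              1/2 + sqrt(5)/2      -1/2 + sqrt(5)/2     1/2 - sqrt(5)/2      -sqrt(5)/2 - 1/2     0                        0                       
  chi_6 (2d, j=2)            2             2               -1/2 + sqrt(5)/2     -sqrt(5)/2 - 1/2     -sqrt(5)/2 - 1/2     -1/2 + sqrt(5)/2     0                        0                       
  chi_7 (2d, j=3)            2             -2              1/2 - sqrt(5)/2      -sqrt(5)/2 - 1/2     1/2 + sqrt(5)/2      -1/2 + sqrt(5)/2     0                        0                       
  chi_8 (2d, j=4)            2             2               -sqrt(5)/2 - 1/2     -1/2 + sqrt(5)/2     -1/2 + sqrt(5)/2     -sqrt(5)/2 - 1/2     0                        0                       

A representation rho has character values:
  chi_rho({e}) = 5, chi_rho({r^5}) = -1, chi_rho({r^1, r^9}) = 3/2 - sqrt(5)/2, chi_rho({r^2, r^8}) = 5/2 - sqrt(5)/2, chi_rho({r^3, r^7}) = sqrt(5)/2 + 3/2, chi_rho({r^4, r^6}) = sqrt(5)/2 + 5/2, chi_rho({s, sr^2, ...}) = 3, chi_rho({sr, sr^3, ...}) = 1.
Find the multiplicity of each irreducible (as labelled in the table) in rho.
Multiplicities: chi_1: 2, chi_2: 0, chi_3: 1, chi_4: 0, chi_5: 0, chi_6: 0, chi_7: 1, chi_8: 0.

Derivation: Use <chi_rho, chi> = (1/|G|) sum_C |C| * chi_rho(C) * conj(chi(C)) with |G| = 20 for each irreducible chi in the table:
  <chi_rho, chi_1> = (1/20)[1*(5)*conj(1) + 1*(-1)*conj(1) + 2*(3/2 - sqrt(5)/2)*conj(1) + 2*(5/2 - sqrt(5)/2)*conj(1) + 2*(sqrt(5)/2 + 3/2)*conj(1) + 2*(sqrt(5)/2 + 5/2)*conj(1) + 5*(3)*conj(1) + 5*(1)*conj(1)]
      = (1/20)[(5) + (-1) + (3 - sqrt(5)) + (5 - sqrt(5)) + (sqrt(5) + 3) + (sqrt(5) + 5) + (15) + (5)] = 40/20 = 2
  <chi_rho, chi_2> = (1/20)[1*(5)*conj(1) + 1*(-1)*conj(1) + 2*(3/2 - sqrt(5)/2)*conj(1) + 2*(5/2 - sqrt(5)/2)*conj(1) + 2*(sqrt(5)/2 + 3/2)*conj(1) + 2*(sqrt(5)/2 + 5/2)*conj(1) + 5*(3)*conj(-1) + 5*(1)*conj(-1)]
      = (1/20)[(5) + (-1) + (3 - sqrt(5)) + (5 - sqrt(5)) + (sqrt(5) + 3) + (sqrt(5) + 5) + (-15) + (-5)] = 0/20 = 0
  <chi_rho, chi_3> = (1/20)[1*(5)*conj(1) + 1*(-1)*conj(-1) + 2*(3/2 - sqrt(5)/2)*conj(-1) + 2*(5/2 - sqrt(5)/2)*conj(1) + 2*(sqrt(5)/2 + 3/2)*conj(-1) + 2*(sqrt(5)/2 + 5/2)*conj(1) + 5*(3)*conj(1) + 5*(1)*conj(-1)]
      = (1/20)[(5) + (1) + (-3 + sqrt(5)) + (5 - sqrt(5)) + (-3 - sqrt(5)) + (sqrt(5) + 5) + (15) + (-5)] = 20/20 = 1
  <chi_rho, chi_4> = (1/20)[1*(5)*conj(1) + 1*(-1)*conj(-1) + 2*(3/2 - sqrt(5)/2)*conj(-1) + 2*(5/2 - sqrt(5)/2)*conj(1) + 2*(sqrt(5)/2 + 3/2)*conj(-1) + 2*(sqrt(5)/2 + 5/2)*conj(1) + 5*(3)*conj(-1) + 5*(1)*conj(1)]
      = (1/20)[(5) + (1) + (-3 + sqrt(5)) + (5 - sqrt(5)) + (-3 - sqrt(5)) + (sqrt(5) + 5) + (-15) + (5)] = 0/20 = 0
  <chi_rho, chi_5> = (1/20)[1*(5)*conj(2) + 1*(-1)*conj(-2) + 2*(3/2 - sqrt(5)/2)*conj(1/2 + sqrt(5)/2) + 2*(5/2 - sqrt(5)/2)*conj(-1/2 + sqrt(5)/2) + 2*(sqrt(5)/2 + 3/2)*conj(1/2 - sqrt(5)/2) + 2*(sqrt(5)/2 + 5/2)*conj(-sqrt(5)/2 - 1/2) + 5*(3)*conj(0) + 5*(1)*conj(0)]
      = (1/20)[(10) + (2) + (-1 + sqrt(5)) + (-5 + 3*sqrt(5)) + (-sqrt(5) - 1) + (-3*sqrt(5) - 5) + (0) + (0)] = 0/20 = 0
  <chi_rho, chi_6> = (1/20)[1*(5)*conj(2) + 1*(-1)*conj(2) + 2*(3/2 - sqrt(5)/2)*conj(-1/2 + sqrt(5)/2) + 2*(5/2 - sqrt(5)/2)*conj(-sqrt(5)/2 - 1/2) + 2*(sqrt(5)/2 + 3/2)*conj(-sqrt(5)/2 - 1/2) + 2*(sqrt(5)/2 + 5/2)*conj(-1/2 + sqrt(5)/2) + 5*(3)*conj(0) + 5*(1)*conj(0)]
      = (1/20)[(10) + (-2) + (-4 + 2*sqrt(5)) + (-2*sqrt(5)) + (-2*sqrt(5) - 4) + (2*sqrt(5)) + (0) + (0)] = 0/20 = 0
  <chi_rho, chi_7> = (1/20)[1*(5)*conj(2) + 1*(-1)*conj(-2) + 2*(3/2 - sqrt(5)/2)*conj(1/2 - sqrt(5)/2) + 2*(5/2 - sqrt(5)/2)*conj(-sqrt(5)/2 - 1/2) + 2*(sqrt(5)/2 + 3/2)*conj(1/2 + sqrt(5)/2) + 2*(sqrt(5)/2 + 5/2)*conj(-1/2 + sqrt(5)/2) + 5*(3)*conj(0) + 5*(1)*conj(0)]
      = (1/20)[(10) + (2) + (4 - 2*sqrt(5)) + (-2*sqrt(5)) + (4 + 2*sqrt(5)) + (2*sqrt(5)) + (0) + (0)] = 20/20 = 1
  <chi_rho, chi_8> = (1/20)[1*(5)*conj(2) + 1*(-1)*conj(2) + 2*(3/2 - sqrt(5)/2)*conj(-sqrt(5)/2 - 1/2) + 2*(5/2 - sqrt(5)/2)*conj(-1/2 + sqrt(5)/2) + 2*(sqrt(5)/2 + 3/2)*conj(-1/2 + sqrt(5)/2) + 2*(sqrt(5)/2 + 5/2)*conj(-sqrt(5)/2 - 1/2) + 5*(3)*conj(0) + 5*(1)*conj(0)]
      = (1/20)[(10) + (-2) + (1 - sqrt(5)) + (-5 + 3*sqrt(5)) + (1 + sqrt(5)) + (-3*sqrt(5) - 5) + (0) + (0)] = 0/20 = 0
Dimension check: dim(rho) = sum (mult * dim) = 2*1 + 0*1 + 1*1 + 0*1 + 0*2 + 0*2 + 1*2 + 0*2 = 5 = chi_rho(e) = 5.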